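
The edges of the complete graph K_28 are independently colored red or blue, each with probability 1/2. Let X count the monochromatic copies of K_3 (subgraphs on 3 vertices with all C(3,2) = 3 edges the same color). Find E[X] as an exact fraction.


Let X = Σ_S X_S over the C(28, 3) = 3276 subsets S of size 3, where X_S = 1 if the K_3 on S is monochromatic.
For a fixed S, the K_3 on S has C(3, 2) = 3 edges. P[all 3 edges red] = (1/2)^3, and likewise for blue, so P[monochromatic] = 2·(1/2)^3 = 2^{1 − 3} = 1/4.
Summing: E[X] = C(28, 3) · 2^{1 − 3} = 3276 · 1/4 = 819.
Numerically: E[X] ≈ 819.00000.

E[X] = C(28,3)·2^(1−C(3,2)) = 819 ≈ 819.00000.


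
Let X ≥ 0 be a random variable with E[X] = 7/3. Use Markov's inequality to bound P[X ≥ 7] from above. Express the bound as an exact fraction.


μ = E[X] = 7/3, a = 7.
Markov: P[X ≥ 7] ≤ μ/a = (7/3)/7 = 1/3.
Numerically: ≈ 0.3333.
(Since a = 7 > μ = 2.3333, the bound 1/3 is < 1 and informative.)

P[X ≥ 7] ≤ 1/3 ≈ 0.3333.


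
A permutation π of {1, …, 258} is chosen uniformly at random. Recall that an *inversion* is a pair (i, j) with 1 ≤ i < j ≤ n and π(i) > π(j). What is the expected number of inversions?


Write X = Σ X_I over the C(258, 2) = 33153 pairs i < j, with X_I the indicator of one inversion.
There are 33153 indicators.
For each fixed pair i < j, the values π(i) and π(j) are two distinct elements of {1, …, 258} in uniformly random order; by symmetry P[π(i) > π(j)] = 1/2.
By linearity: E[X] = 33153 · (1/2) = C(258, 2) · (1/2) = 33153/2 = 33153/2 ≈ 16576.5000.

E[X] = 33153/2 = 16576.5000.


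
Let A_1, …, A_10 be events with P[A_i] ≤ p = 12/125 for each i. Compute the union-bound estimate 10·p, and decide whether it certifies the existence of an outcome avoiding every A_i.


Union bound: P[∪_{i=1}^{10} A_i] ≤ Σ_i P[A_i] ≤ 10·p = 10·(12/125) = 24/25.
Numerically: 24/25 ≈ 0.96000.
Is 24/25 < 1? YES.
Since P[∪ A_i] ≤ 24/25 < 1, the complement has P[∩ A_i^c] ≥ 1 − 24/25 = 1/25 > 0, so some outcome avoids every A_i.

10·p = 24/25 ≈ 0.96000; existence CERTIFIED by the union bound.


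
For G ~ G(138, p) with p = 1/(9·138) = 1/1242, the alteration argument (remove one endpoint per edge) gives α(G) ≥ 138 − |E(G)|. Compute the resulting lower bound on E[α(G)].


E[|E(G)|] = C(138, 2)·p = 9453 · (1/1242) = 137/18.
E[α(G)] ≥ n − E[|E(G)|] = 138 − 137/18 = 2347/18.
Numerically: ≈ 130.3889.
(This is only a lower bound; the true E[α(G)] may be larger.)

E[α(G)] ≥ 2347/18 ≈ 130.3889.


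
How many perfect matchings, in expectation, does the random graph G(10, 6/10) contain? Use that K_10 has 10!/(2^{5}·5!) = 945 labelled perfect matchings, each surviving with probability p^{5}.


K_10 has 10!/(2^{5}·5!) = 945 labelled perfect matchings.
For each such perfect matching H, let X_H = 1 if all 5 edges of H are present in G. Then P[X_H = 1] = p^{5} = (3/5)^{5} = 243/3125.
By linearity of expectation: E[X] = Σ_H E[X_H] = 945 · p^{5} = 945 · 243/3125 = 45927/625.
Numerically: E[X] ≈ 73.48.

E[X] = 945 · (3/5)^{5} = 45927/625 ≈ 73.48.


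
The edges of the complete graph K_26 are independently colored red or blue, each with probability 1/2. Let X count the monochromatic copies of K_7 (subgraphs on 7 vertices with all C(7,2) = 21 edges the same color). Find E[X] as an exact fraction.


Let X = Σ_S X_S over the C(26, 7) = 657800 subsets S of size 7, where X_S = 1 if the K_7 on S is monochromatic.
For a fixed S, the K_7 on S has C(7, 2) = 21 edges. P[all 21 edges red] = (1/2)^21, and likewise for blue, so P[monochromatic] = 2·(1/2)^21 = 2^{1 − 21} = 1/1048576.
By linearity: E[X] = C(26, 7) · 2^{1 − 21} = 657800 · 1/1048576 = 82225/131072.
Numerically: E[X] ≈ 0.627327.

E[X] = C(26,7)·2^(1−C(7,2)) = 82225/131072 ≈ 0.627327.


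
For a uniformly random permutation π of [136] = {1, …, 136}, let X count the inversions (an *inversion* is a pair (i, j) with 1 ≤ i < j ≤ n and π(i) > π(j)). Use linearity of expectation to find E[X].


Write X = Σ X_I over the C(136, 2) = 9180 pairs i < j, with X_I the indicator of one inversion.
There are 9180 indicators.
For each fixed pair i < j, the values π(i) and π(j) are two distinct elements of {1, …, 136} in uniformly random order; by symmetry P[π(i) > π(j)] = 1/2.
By linearity: E[X] = 9180 · (1/2) = C(136, 2) · (1/2) = 9180/2 = 4590 ≈ 4590.00000.

E[X] = 4590 = 4590.00000.


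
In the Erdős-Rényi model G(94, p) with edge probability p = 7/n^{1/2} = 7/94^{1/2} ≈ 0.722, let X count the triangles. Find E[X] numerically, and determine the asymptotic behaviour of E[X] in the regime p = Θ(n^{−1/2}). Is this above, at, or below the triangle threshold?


Number of potential triangles: C(94, 3) = 134044.
Each occurs with probability p³ ≈ (0.722)³ ≈ 3.76359e-01.
By linearity: E[X] = C(94, 3)·p³ ≈ 134044 · 3.76359e-01 ≈ 50448.670.
Since α = 1/2 < 1, p = c/n^{1/2} ≫ 1/n is above the triangle threshold p ~ 1/n. Asymptotically E[X] ~ (c³/6)·n^{3(1−α)} = (7³/6)·n^{1.5} → ∞; triangles are abundant w.h.p.

E[X] ≈ 50448.670; in regime p = Θ(1/n^{1/2}) E[X] diverges (above the triangle threshold p ~ 1/n).


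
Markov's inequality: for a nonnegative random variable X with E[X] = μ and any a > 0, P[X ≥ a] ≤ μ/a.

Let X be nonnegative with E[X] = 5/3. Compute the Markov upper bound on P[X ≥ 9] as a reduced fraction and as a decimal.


μ = E[X] = 5/3, a = 9.
Markov: P[X ≥ 9] ≤ μ/a = (5/3)/9 = 5/27.
Numerically: ≈ 0.18519.
(Since a = 9 > μ = 1.66667, the bound 5/27 is < 1 and informative.)

P[X ≥ 9] ≤ 5/27 ≈ 0.18519.


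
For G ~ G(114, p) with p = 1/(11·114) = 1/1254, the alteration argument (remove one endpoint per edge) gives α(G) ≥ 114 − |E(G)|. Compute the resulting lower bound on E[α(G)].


E[|E(G)|] = C(114, 2)·p = 6441 · (1/1254) = 113/22.
E[α(G)] ≥ n − E[|E(G)|] = 114 − 113/22 = 2395/22.
Numerically: ≈ 108.864.
(This is only a lower bound; the true E[α(G)] may be larger.)

E[α(G)] ≥ 2395/22 ≈ 108.864.


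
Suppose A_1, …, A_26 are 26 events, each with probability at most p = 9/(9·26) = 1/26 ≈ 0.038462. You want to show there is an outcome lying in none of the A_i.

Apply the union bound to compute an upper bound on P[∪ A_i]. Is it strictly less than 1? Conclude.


Union bound: P[∪_{i=1}^{26} A_i] ≤ Σ_i P[A_i] ≤ 26·p = 26·(1/26) = 1.
Numerically: 1 ≈ 1.000000.
Is 1 < 1? NO.
Since the bound 1 is ≥ 1, the union bound is uninformative here; it does NOT by itself certify existence.

26·p = 1 ≈ 1.000000; existence NOT certified by the union bound.


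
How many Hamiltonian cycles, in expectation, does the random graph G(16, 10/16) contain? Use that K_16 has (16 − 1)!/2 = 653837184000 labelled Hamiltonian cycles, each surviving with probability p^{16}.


K_16 has (16 − 1)!/2 = 653837184000 labelled Hamiltonian cycles.
For each such Hamiltonian cycle H, let X_H = 1 if all 16 edges of H are present in G. Then P[X_H = 1] = p^{16} = (5/8)^{16} = 152587890625/281474976710656.
Summing the indicators: E[X] = Σ_H E[X_H] = 653837184000 · p^{16} = 653837184000 · 152587890625/281474976710656 = 97429332733154296875/274877906944.
Numerically: E[X] ≈ 3.544e+08.

E[X] = 653837184000 · (5/8)^{16} = 97429332733154296875/274877906944 ≈ 3.544e+08.


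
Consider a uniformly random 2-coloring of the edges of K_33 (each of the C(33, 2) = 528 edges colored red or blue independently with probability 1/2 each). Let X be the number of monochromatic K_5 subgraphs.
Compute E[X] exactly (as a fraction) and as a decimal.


Let X = Σ_S X_S over the C(33, 5) = 237336 subsets S of size 5, where X_S = 1 if the K_5 on S is monochromatic.
For a fixed S, the K_5 on S has C(5, 2) = 10 edges. P[all 10 edges red] = (1/2)^10, and likewise for blue, so P[monochromatic] = 2·(1/2)^10 = 2^{1 − 10} = 1/512.
By linearity of expectation: E[X] = C(33, 5) · 2^{1 − 10} = 237336 · 1/512 = 29667/64.
Numerically: E[X] ≈ 463.54688.

E[X] = C(33,5)·2^(1−C(5,2)) = 29667/64 ≈ 463.54688.


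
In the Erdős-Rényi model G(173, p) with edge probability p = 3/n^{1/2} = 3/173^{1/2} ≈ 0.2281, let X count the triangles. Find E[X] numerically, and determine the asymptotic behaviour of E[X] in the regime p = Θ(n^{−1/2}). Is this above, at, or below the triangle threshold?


Number of potential triangles: C(173, 3) = 848046.
Each occurs with probability p³ ≈ (0.2281)³ ≈ 1.186573e-02.
By linearity: E[X] = C(173, 3)·p³ ≈ 848046 · 1.186573e-02 ≈ 10062.6883.
Since α = 1/2 < 1, p = c/n^{1/2} ≫ 1/n is above the triangle threshold p ~ 1/n. Asymptotically E[X] ~ (c³/6)·n^{3(1−α)} = (3³/6)·n^{1.5} → ∞; triangles are abundant w.h.p.

E[X] ≈ 10062.6883; in regime p = Θ(1/n^{1/2}) E[X] diverges (above the triangle threshold p ~ 1/n).


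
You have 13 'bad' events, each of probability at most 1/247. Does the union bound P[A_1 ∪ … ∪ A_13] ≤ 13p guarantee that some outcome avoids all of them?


Union bound: P[∪_{i=1}^{13} A_i] ≤ Σ_i P[A_i] ≤ 13·p = 13·(1/247) = 1/19.
Numerically: 1/19 ≈ 0.0526.
Is 1/19 < 1? YES.
Since P[∪ A_i] ≤ 1/19 < 1, the complement has P[∩ A_i^c] ≥ 1 − 1/19 = 18/19 > 0, so some outcome avoids every A_i.

13·p = 1/19 ≈ 0.0526; existence CERTIFIED by the union bound.


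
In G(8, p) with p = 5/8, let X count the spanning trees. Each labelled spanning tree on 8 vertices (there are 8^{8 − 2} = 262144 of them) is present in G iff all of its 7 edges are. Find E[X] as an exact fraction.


K_8 has 8^{8 − 2} = 262144 labelled spanning trees.
For each such spanning tree H, let X_H = 1 if all 7 edges of H are present in G. Then P[X_H = 1] = p^{7} = (5/8)^{7} = 78125/2097152.
By linearity: E[X] = Σ_H E[X_H] = 262144 · p^{7} = 262144 · 78125/2097152 = 78125/8.
Numerically: E[X] ≈ 9.77e+03.

E[X] = 262144 · (5/8)^{7} = 78125/8 ≈ 9.77e+03.


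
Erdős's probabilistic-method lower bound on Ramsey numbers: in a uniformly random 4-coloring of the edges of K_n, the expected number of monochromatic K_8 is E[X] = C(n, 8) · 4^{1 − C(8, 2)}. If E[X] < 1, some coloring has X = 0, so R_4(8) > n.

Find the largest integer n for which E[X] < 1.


We need C(n, 8) · 4^{1 − 28} < 1, i.e. C(n, 8) < 4^{28 − 1} = 18014398509481984.
Check values of n near the boundary:
  n = 405: C(405, 8) = 16745853821188050; 16745853821188050 < 18014398509481984? YES
  n = 406: C(406, 8) = 17082453897995850; 17082453897995850 < 18014398509481984? YES
  n = 407: C(407, 8) = 17424959239309050; 17424959239309050 < 18014398509481984? YES
  n = 408: C(408, 8) = 17773458424095231; 17773458424095231 < 18014398509481984? YES
  n = 409: C(409, 8) = 18128041135797879; 18128041135797879 < 18014398509481984? NO
The largest n with C(n, 8) < 18014398509481984 is n = 408 (where E[X] = 17773458424095231/18014398509481984 ≈ 0.9866). Hence R_4(8) > 408, i.e. R_4(8) ≥ 409.

Largest n = 408; hence R_4(8) > 408.


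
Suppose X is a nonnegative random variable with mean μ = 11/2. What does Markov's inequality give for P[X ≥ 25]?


μ = E[X] = 11/2, a = 25.
Markov: P[X ≥ 25] ≤ μ/a = (11/2)/25 = 11/50.
Numerically: ≈ 0.22000.
(Since a = 25 > μ = 5.50000, the bound 11/50 is < 1 and informative.)

P[X ≥ 25] ≤ 11/50 ≈ 0.22000.


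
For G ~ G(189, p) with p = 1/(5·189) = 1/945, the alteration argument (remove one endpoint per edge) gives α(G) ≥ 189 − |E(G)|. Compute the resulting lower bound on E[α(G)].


E[|E(G)|] = C(189, 2)·p = 17766 · (1/945) = 94/5.
E[α(G)] ≥ n − E[|E(G)|] = 189 − 94/5 = 851/5.
Numerically: ≈ 170.20000.
(This is only a lower bound; the true E[α(G)] may be larger.)

E[α(G)] ≥ 851/5 ≈ 170.20000.


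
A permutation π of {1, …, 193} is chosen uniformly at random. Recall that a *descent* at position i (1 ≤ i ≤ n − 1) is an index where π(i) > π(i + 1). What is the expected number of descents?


Write X = Σ X_I over i = 1, …, 192, with X_I the indicator of one descent.
There are 192 indicators.
For each fixed i, the pair (π(i), π(i+1)) is a uniformly random ordered pair of distinct values from {1, …, 193}; by symmetry P[π(i) > π(i+1)] = 1/2.
By linearity: E[X] = 192 · (1/2) = (193 − 1) · (1/2) = 96 ≈ 96.00000.

E[X] = 96 = 96.00000.


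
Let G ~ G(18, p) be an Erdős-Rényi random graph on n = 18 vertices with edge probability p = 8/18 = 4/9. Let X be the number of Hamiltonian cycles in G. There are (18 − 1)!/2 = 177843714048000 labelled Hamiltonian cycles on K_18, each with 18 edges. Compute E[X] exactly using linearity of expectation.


K_18 has (18 − 1)!/2 = 177843714048000 labelled Hamiltonian cycles.
For each such Hamiltonian cycle H, let X_H = 1 if all 18 edges of H are present in G. Then P[X_H = 1] = p^{18} = (4/9)^{18} = 68719476736/150094635296999121.
Summing the indicators: E[X] = Σ_H E[X_H] = 177843714048000 · p^{18} = 177843714048000 · 68719476736/150094635296999121 = 16764508875398316032000/205891132094649.
Numerically: E[X] ≈ 8.142e+07.

E[X] = 177843714048000 · (4/9)^{18} = 16764508875398316032000/205891132094649 ≈ 8.142e+07.


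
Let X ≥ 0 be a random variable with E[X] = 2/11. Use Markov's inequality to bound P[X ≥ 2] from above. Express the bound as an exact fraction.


μ = E[X] = 2/11, a = 2.
Markov: P[X ≥ 2] ≤ μ/a = (2/11)/2 = 1/11.
Numerically: ≈ 0.0909.
(Since a = 2 > μ = 0.1818, the bound 1/11 is < 1 and informative.)

P[X ≥ 2] ≤ 1/11 ≈ 0.0909.


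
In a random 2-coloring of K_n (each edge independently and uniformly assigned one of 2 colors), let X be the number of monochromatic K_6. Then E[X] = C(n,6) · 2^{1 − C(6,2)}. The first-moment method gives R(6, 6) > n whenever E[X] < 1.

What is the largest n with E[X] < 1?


We need C(n, 6) · 2^{1 − 15} < 1, i.e. C(n, 6) < 2^{15 − 1} = 16384.
Check values of n near the boundary:
  n = 16: C(16, 6) = 8008; 8008 < 16384? YES
  n = 17: C(17, 6) = 12376; 12376 < 16384? YES
  n = 18: C(18, 6) = 18564; 18564 < 16384? NO
The largest n with C(n, 6) < 16384 is n = 17 (where E[X] = 1547/2048 ≈ 0.755). Hence R(6, 6) > 17, i.e. R(6, 6) ≥ 18.

Largest n = 17; hence R(6, 6) > 17.


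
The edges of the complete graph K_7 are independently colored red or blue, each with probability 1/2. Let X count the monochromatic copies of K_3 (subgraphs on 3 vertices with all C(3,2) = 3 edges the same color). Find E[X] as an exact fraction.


Let X = Σ_S X_S over the C(7, 3) = 35 subsets S of size 3, where X_S = 1 if the K_3 on S is monochromatic.
For a fixed S, the K_3 on S has C(3, 2) = 3 edges. P[all 3 edges red] = (1/2)^3, and likewise for blue, so P[monochromatic] = 2·(1/2)^3 = 2^{1 − 3} = 1/4.
By linearity: E[X] = C(7, 3) · 2^{1 − 3} = 35 · 1/4 = 35/4.
Numerically: E[X] ≈ 8.75000.

E[X] = C(7,3)·2^(1−C(3,2)) = 35/4 ≈ 8.75000.


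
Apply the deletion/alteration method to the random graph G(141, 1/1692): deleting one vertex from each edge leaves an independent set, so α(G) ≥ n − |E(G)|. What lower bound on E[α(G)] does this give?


E[|E(G)|] = C(141, 2)·p = 9870 · (1/1692) = 35/6.
E[α(G)] ≥ n − E[|E(G)|] = 141 − 35/6 = 811/6.
Numerically: ≈ 135.166667.
(This is only a lower bound; the true E[α(G)] may be larger.)

E[α(G)] ≥ 811/6 ≈ 135.166667.


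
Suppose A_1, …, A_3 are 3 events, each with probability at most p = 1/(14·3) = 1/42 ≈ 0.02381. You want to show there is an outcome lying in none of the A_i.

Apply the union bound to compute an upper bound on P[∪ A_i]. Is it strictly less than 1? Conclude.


Union bound: P[∪_{i=1}^{3} A_i] ≤ Σ_i P[A_i] ≤ 3·p = 3·(1/42) = 1/14.
Numerically: 1/14 ≈ 0.07143.
Is 1/14 < 1? YES.
Since P[∪ A_i] ≤ 1/14 < 1, the complement has P[∩ A_i^c] ≥ 1 − 1/14 = 13/14 > 0, so some outcome avoids every A_i.

3·p = 1/14 ≈ 0.07143; existence CERTIFIED by the union bound.


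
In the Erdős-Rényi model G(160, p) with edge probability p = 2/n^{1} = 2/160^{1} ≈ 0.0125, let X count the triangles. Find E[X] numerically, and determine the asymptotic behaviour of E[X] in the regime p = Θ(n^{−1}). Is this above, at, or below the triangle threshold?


Number of potential triangles: C(160, 3) = 669920.
Each occurs with probability p³ ≈ (0.0125)³ ≈ 1.95312500e-06.
By linearity: E[X] = C(160, 3)·p³ ≈ 669920 · 1.95312500e-06 ≈ 1.308438.
Here α = 1, so p = 2/n is exactly at the triangle threshold p ~ 1/n. Asymptotically E[X] → c³/6 = 2³/6 = 4/3 ≈ 1.333333, a bounded constant. In this regime the triangle count is asymptotically Poisson(c³/6).

E[X] ≈ 1.308438; in regime p = Θ(1/n^{1}) E[X] stays bounded (at the triangle threshold p ~ 1/n).


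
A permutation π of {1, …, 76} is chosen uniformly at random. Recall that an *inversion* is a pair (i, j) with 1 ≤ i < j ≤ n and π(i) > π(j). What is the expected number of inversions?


Write X = Σ X_I over the C(76, 2) = 2850 pairs i < j, with X_I the indicator of one inversion.
There are 2850 indicators.
For each fixed pair i < j, the values π(i) and π(j) are two distinct elements of {1, …, 76} in uniformly random order; by symmetry P[π(i) > π(j)] = 1/2.
By linearity: E[X] = 2850 · (1/2) = C(76, 2) · (1/2) = 2850/2 = 1425 ≈ 1425.000000.

E[X] = 1425 = 1425.000000.


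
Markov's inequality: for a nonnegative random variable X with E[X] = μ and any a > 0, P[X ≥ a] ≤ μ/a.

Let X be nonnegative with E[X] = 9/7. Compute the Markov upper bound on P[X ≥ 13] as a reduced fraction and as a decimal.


μ = E[X] = 9/7, a = 13.
Markov: P[X ≥ 13] ≤ μ/a = (9/7)/13 = 9/91.
Numerically: ≈ 0.098901.
(Since a = 13 > μ = 1.285714, the bound 9/91 is < 1 and informative.)

P[X ≥ 13] ≤ 9/91 ≈ 0.098901.


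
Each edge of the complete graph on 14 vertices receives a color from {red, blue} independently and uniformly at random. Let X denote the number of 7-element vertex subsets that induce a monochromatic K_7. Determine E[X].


Let X = Σ_S X_S over the C(14, 7) = 3432 subsets S of size 7, where X_S = 1 if the K_7 on S is monochromatic.
For a fixed S, the K_7 on S has C(7, 2) = 21 edges. P[all 21 edges red] = (1/2)^21, and likewise for blue, so P[monochromatic] = 2·(1/2)^21 = 2^{1 − 21} = 1/1048576.
By linearity of expectation: E[X] = C(14, 7) · 2^{1 − 21} = 3432 · 1/1048576 = 429/131072.
Numerically: E[X] ≈ 0.003.

E[X] = C(14,7)·2^(1−C(7,2)) = 429/131072 ≈ 0.003.


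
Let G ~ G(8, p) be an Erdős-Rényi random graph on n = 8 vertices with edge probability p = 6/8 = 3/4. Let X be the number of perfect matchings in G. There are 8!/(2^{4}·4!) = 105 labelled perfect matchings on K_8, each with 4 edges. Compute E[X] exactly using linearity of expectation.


K_8 has 8!/(2^{4}·4!) = 105 labelled perfect matchings.
For each such perfect matching H, let X_H = 1 if all 4 edges of H are present in G. Then P[X_H = 1] = p^{4} = (3/4)^{4} = 81/256.
By linearity of expectation: E[X] = Σ_H E[X_H] = 105 · p^{4} = 105 · 81/256 = 8505/256.
Numerically: E[X] ≈ 33.223.

E[X] = 105 · (3/4)^{4} = 8505/256 ≈ 33.223.


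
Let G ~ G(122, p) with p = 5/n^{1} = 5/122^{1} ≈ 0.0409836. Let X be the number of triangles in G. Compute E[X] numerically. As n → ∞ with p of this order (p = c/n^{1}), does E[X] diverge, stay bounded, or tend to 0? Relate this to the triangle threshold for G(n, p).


Number of potential triangles: C(122, 3) = 295240.
Each occurs with probability p³ ≈ (0.0409836)³ ≈ 6.88383609e-05.
By linearity: E[X] = C(122, 3)·p³ ≈ 295240 · 6.88383609e-05 ≈ 20.323838.
Here α = 1, so p = 5/n is exactly at the triangle threshold p ~ 1/n. Asymptotically E[X] → c³/6 = 5³/6 = 125/6 ≈ 20.833333, a bounded constant. In this regime the triangle count is asymptotically Poisson(c³/6).

E[X] ≈ 20.323838; in regime p = Θ(1/n^{1}) E[X] stays bounded (at the triangle threshold p ~ 1/n).


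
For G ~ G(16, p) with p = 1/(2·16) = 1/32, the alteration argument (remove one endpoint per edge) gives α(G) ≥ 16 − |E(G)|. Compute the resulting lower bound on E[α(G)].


E[|E(G)|] = C(16, 2)·p = 120 · (1/32) = 15/4.
E[α(G)] ≥ n − E[|E(G)|] = 16 − 15/4 = 49/4.
Numerically: ≈ 12.250000.
(This is only a lower bound; the true E[α(G)] may be larger.)

E[α(G)] ≥ 49/4 ≈ 12.250000.


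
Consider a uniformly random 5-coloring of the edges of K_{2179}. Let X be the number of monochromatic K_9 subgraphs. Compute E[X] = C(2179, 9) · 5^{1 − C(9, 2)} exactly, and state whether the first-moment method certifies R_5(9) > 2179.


E[X] = C(2179, 9) · 5^{1 − 36} = 3001701930880099538508560 · 5^{−35} = 3001701930880099538508560/2910383045673370361328125.
As a reduced fraction: E[X] = 600340386176019907701712/582076609134674072265625 ≈ 1.0313769.
Is E[X] < 1? NO.
Since E[X] ≥ 1, the first-moment bound is inconclusive at n = 2179; it does NOT by itself certify R_5(9) > 2179.

E[X] = 600340386176019907701712/582076609134674072265625 ≈ 1.0313769; E[X] ≥ 1; first-moment method inconclusive here.


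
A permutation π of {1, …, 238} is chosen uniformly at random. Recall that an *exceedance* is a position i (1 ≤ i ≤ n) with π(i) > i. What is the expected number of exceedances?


Write X = Σ_{i=1}^{238} X_i, where X_i = 1_{π(i) > i}.
For each fixed i, π(i) is uniform over {1, …, 238} (marginal of a uniform permutation), so P[π(i) > i] = (n − i)/n. Summing: Σ_{i=1}^{238} (n − i)/n = (0 + 1 + … + 237)/238 = 238(238 − 1)/(2·238) = (238 − 1)/2.
Hence E[X] = Σ_{i=1}^{238} (238 − i)/238 = 237/2 ≈ 118.5000.

E[X] = 237/2 = 118.5000.


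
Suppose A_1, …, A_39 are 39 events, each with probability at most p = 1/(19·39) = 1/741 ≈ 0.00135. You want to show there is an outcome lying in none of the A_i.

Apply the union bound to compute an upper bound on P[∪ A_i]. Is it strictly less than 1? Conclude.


Union bound: P[∪_{i=1}^{39} A_i] ≤ Σ_i P[A_i] ≤ 39·p = 39·(1/741) = 1/19.
Numerically: 1/19 ≈ 0.05263.
Is 1/19 < 1? YES.
Since P[∪ A_i] ≤ 1/19 < 1, the complement has P[∩ A_i^c] ≥ 1 − 1/19 = 18/19 > 0, so some outcome avoids every A_i.

39·p = 1/19 ≈ 0.05263; existence CERTIFIED by the union bound.


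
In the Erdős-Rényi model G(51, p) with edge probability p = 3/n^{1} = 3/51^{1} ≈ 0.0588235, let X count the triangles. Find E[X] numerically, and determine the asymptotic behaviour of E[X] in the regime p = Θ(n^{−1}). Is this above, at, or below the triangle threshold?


Number of potential triangles: C(51, 3) = 20825.
Each occurs with probability p³ ≈ (0.0588235)³ ≈ 2.03541624e-04.
By linearity: E[X] = C(51, 3)·p³ ≈ 20825 · 2.03541624e-04 ≈ 4.238754.
Here α = 1, so p = 3/n is exactly at the triangle threshold p ~ 1/n. Asymptotically E[X] → c³/6 = 3³/6 = 9/2 ≈ 4.500000, a bounded constant. In this regime the triangle count is asymptotically Poisson(c³/6).

E[X] ≈ 4.238754; in regime p = Θ(1/n^{1}) E[X] stays bounded (at the triangle threshold p ~ 1/n).


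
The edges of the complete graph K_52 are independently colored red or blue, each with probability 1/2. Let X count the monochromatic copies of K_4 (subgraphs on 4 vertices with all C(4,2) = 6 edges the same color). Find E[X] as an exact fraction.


Let X = Σ_S X_S over the C(52, 4) = 270725 subsets S of size 4, where X_S = 1 if the K_4 on S is monochromatic.
For a fixed S, the K_4 on S has C(4, 2) = 6 edges. P[all 6 edges red] = (1/2)^6, and likewise for blue, so P[monochromatic] = 2·(1/2)^6 = 2^{1 − 6} = 1/32.
Summing: E[X] = C(52, 4) · 2^{1 − 6} = 270725 · 1/32 = 270725/32.
Numerically: E[X] ≈ 8460.156.

E[X] = C(52,4)·2^(1−C(4,2)) = 270725/32 ≈ 8460.156.


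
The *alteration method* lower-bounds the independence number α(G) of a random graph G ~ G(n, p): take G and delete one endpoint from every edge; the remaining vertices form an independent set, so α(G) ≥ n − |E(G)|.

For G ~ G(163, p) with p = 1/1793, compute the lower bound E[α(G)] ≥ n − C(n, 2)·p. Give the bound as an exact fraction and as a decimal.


E[|E(G)|] = C(163, 2)·p = 13203 · (1/1793) = 81/11.
E[α(G)] ≥ n − E[|E(G)|] = 163 − 81/11 = 1712/11.
Numerically: ≈ 155.63636.
(This is only a lower bound; the true E[α(G)] may be larger.)

E[α(G)] ≥ 1712/11 ≈ 155.63636.


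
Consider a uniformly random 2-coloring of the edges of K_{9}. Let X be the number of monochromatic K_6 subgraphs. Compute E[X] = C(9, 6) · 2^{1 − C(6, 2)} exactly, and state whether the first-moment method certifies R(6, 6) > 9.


E[X] = C(9, 6) · 2^{1 − 15} = 84 · 2^{−14} = 84/16384.
As a reduced fraction: E[X] = 21/4096 ≈ 0.00513.
Is E[X] < 1? YES.
Since E[X] < 1, there exists a 2-coloring of K_{9} with no monochromatic K_6; hence R(6, 6) > 9.

E[X] = 21/4096 ≈ 0.00513; E[X] < 1, so R(6, 6) > 9.


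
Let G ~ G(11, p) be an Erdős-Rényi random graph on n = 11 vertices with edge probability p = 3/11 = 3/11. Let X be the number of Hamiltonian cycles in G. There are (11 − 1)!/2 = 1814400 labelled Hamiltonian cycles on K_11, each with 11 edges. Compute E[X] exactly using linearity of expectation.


K_11 has (11 − 1)!/2 = 1814400 labelled Hamiltonian cycles.
For each such Hamiltonian cycle H, let X_H = 1 if all 11 edges of H are present in G. Then P[X_H = 1] = p^{11} = (3/11)^{11} = 177147/285311670611.
By linearity of expectation: E[X] = Σ_H E[X_H] = 1814400 · p^{11} = 1814400 · 177147/285311670611 = 321415516800/285311670611.
Numerically: E[X] ≈ 1.13.

E[X] = 1814400 · (3/11)^{11} = 321415516800/285311670611 ≈ 1.13.


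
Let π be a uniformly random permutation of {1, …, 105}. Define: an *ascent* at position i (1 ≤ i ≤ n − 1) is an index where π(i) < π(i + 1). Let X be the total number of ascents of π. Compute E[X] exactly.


Write X = Σ X_I over i = 1, …, 104, with X_I the indicator of one ascent.
There are 104 indicators.
For each fixed i, the pair (π(i), π(i+1)) is a uniformly random ordered pair of distinct values from {1, …, 105}; by symmetry P[π(i) < π(i+1)] = 1/2.
By linearity: E[X] = 104 · (1/2) = (105 − 1) · (1/2) = 52 ≈ 52.0000.

E[X] = 52 = 52.0000.


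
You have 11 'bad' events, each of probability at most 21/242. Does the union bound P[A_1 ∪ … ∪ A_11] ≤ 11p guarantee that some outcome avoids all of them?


Union bound: P[∪_{i=1}^{11} A_i] ≤ Σ_i P[A_i] ≤ 11·p = 11·(21/242) = 21/22.
Numerically: 21/22 ≈ 0.9545455.
Is 21/22 < 1? YES.
Since P[∪ A_i] ≤ 21/22 < 1, the complement has P[∩ A_i^c] ≥ 1 − 21/22 = 1/22 > 0, so some outcome avoids every A_i.

11·p = 21/22 ≈ 0.9545455; existence CERTIFIED by the union bound.


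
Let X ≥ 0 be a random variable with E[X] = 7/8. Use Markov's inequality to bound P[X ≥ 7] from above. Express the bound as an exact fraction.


μ = E[X] = 7/8, a = 7.
Markov: P[X ≥ 7] ≤ μ/a = (7/8)/7 = 1/8.
Numerically: ≈ 0.125.
(Since a = 7 > μ = 0.875, the bound 1/8 is < 1 and informative.)

P[X ≥ 7] ≤ 1/8 ≈ 0.125.


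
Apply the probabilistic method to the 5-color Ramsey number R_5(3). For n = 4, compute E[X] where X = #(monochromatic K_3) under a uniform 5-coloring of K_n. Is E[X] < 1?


E[X] = C(4, 3) · 5^{1 − 3} = 4 · 5^{−2} = 4/25.
As a reduced fraction: E[X] = 4/25 ≈ 0.160000.
Is E[X] < 1? YES.
Since E[X] < 1, there exists a 5-coloring of K_{4} with no monochromatic K_3; hence R_5(3) > 4.

E[X] = 4/25 ≈ 0.160000; E[X] < 1, so R_5(3) > 4.


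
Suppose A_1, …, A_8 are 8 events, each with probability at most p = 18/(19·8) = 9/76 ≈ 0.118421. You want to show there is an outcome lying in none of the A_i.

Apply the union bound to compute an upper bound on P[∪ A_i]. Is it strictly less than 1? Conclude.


Union bound: P[∪_{i=1}^{8} A_i] ≤ Σ_i P[A_i] ≤ 8·p = 8·(9/76) = 18/19.
Numerically: 18/19 ≈ 0.947368.
Is 18/19 < 1? YES.
Since P[∪ A_i] ≤ 18/19 < 1, the complement has P[∩ A_i^c] ≥ 1 − 18/19 = 1/19 > 0, so some outcome avoids every A_i.

8·p = 18/19 ≈ 0.947368; existence CERTIFIED by the union bound.


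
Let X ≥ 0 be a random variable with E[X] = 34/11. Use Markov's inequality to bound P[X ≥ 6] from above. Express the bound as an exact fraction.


μ = E[X] = 34/11, a = 6.
Markov: P[X ≥ 6] ≤ μ/a = (34/11)/6 = 17/33.
Numerically: ≈ 0.515.
(Since a = 6 > μ = 3.091, the bound 17/33 is < 1 and informative.)

P[X ≥ 6] ≤ 17/33 ≈ 0.515.


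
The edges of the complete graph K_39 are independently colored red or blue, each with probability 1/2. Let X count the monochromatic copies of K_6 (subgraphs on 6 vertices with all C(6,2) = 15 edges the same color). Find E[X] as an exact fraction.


Let X = Σ_S X_S over the C(39, 6) = 3262623 subsets S of size 6, where X_S = 1 if the K_6 on S is monochromatic.
For a fixed S, the K_6 on S has C(6, 2) = 15 edges. P[all 15 edges red] = (1/2)^15, and likewise for blue, so P[monochromatic] = 2·(1/2)^15 = 2^{1 − 15} = 1/16384.
Summing: E[X] = C(39, 6) · 2^{1 − 15} = 3262623 · 1/16384 = 3262623/16384.
Numerically: E[X] ≈ 199.134705.

E[X] = C(39,6)·2^(1−C(6,2)) = 3262623/16384 ≈ 199.134705.


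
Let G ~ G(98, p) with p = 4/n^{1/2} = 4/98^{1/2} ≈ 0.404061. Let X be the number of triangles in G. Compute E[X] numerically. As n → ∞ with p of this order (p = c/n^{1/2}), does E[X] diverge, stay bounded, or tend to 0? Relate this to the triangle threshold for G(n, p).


Number of potential triangles: C(98, 3) = 152096.
Each occurs with probability p³ ≈ (0.404061)³ ≈ 6.59691458e-02.
By linearity: E[X] = C(98, 3)·p³ ≈ 152096 · 6.59691458e-02 ≈ 10033.643195.
Since α = 1/2 < 1, p = c/n^{1/2} ≫ 1/n is above the triangle threshold p ~ 1/n. Asymptotically E[X] ~ (c³/6)·n^{3(1−α)} = (4³/6)·n^{1.5} → ∞; triangles are abundant w.h.p.

E[X] ≈ 10033.643195; in regime p = Θ(1/n^{1/2}) E[X] diverges (above the triangle threshold p ~ 1/n).


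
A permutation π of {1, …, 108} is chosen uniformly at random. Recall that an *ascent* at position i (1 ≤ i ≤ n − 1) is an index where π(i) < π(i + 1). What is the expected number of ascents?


Write X = Σ X_I over i = 1, …, 107, with X_I the indicator of one ascent.
There are 107 indicators.
For each fixed i, the pair (π(i), π(i+1)) is a uniformly random ordered pair of distinct values from {1, …, 108}; by symmetry P[π(i) < π(i+1)] = 1/2.
By linearity: E[X] = 107 · (1/2) = (108 − 1) · (1/2) = 107/2 ≈ 53.500000.

E[X] = 107/2 = 53.500000.


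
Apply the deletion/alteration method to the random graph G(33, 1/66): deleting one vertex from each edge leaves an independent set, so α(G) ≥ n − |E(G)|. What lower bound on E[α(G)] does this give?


E[|E(G)|] = C(33, 2)·p = 528 · (1/66) = 8.
E[α(G)] ≥ n − E[|E(G)|] = 33 − 8 = 25.
Numerically: ≈ 25.0000.
(This is only a lower bound; the true E[α(G)] may be larger.)

E[α(G)] ≥ 25 ≈ 25.0000.


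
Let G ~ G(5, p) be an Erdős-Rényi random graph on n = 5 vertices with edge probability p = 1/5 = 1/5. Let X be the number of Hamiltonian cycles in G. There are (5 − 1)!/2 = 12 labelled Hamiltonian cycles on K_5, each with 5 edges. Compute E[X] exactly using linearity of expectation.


K_5 has (5 − 1)!/2 = 12 labelled Hamiltonian cycles.
For each such Hamiltonian cycle H, let X_H = 1 if all 5 edges of H are present in G. Then P[X_H = 1] = p^{5} = (1/5)^{5} = 1/3125.
Summing the indicators: E[X] = Σ_H E[X_H] = 12 · p^{5} = 12 · 1/3125 = 12/3125.
Numerically: E[X] ≈ 0.00384.

E[X] = 12 · (1/5)^{5} = 12/3125 ≈ 0.00384.


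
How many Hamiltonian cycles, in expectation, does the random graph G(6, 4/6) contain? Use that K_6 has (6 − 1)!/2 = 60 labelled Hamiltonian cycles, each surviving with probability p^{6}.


K_6 has (6 − 1)!/2 = 60 labelled Hamiltonian cycles.
For each such Hamiltonian cycle H, let X_H = 1 if all 6 edges of H are present in G. Then P[X_H = 1] = p^{6} = (2/3)^{6} = 64/729.
By linearity: E[X] = Σ_H E[X_H] = 60 · p^{6} = 60 · 64/729 = 1280/243.
Numerically: E[X] ≈ 5.2675.

E[X] = 60 · (2/3)^{6} = 1280/243 ≈ 5.2675.


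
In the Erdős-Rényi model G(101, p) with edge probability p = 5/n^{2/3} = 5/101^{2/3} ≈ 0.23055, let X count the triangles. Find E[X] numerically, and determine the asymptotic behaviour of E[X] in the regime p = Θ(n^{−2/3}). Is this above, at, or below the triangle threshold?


Number of potential triangles: C(101, 3) = 166650.
Each occurs with probability p³ ≈ (0.23055)³ ≈ 1.2253701e-02.
By linearity: E[X] = C(101, 3)·p³ ≈ 166650 · 1.2253701e-02 ≈ 2042.07921.
Since α = 2/3 < 1, p = c/n^{2/3} ≫ 1/n is above the triangle threshold p ~ 1/n. Asymptotically E[X] ~ (c³/6)·n^{3(1−α)} = (5³/6)·n^{1} → ∞; triangles are abundant w.h.p.

E[X] ≈ 2042.07921; in regime p = Θ(1/n^{2/3}) E[X] diverges (above the triangle threshold p ~ 1/n).


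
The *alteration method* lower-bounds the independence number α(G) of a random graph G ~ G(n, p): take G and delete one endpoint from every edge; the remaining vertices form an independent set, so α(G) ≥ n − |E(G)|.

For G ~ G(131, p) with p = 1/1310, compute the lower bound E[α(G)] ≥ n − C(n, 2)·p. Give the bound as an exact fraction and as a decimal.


E[|E(G)|] = C(131, 2)·p = 8515 · (1/1310) = 13/2.
E[α(G)] ≥ n − E[|E(G)|] = 131 − 13/2 = 249/2.
Numerically: ≈ 124.50000.
(This is only a lower bound; the true E[α(G)] may be larger.)

E[α(G)] ≥ 249/2 ≈ 124.50000.


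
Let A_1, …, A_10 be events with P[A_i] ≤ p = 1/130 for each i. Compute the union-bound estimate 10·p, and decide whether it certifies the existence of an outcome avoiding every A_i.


Union bound: P[∪_{i=1}^{10} A_i] ≤ Σ_i P[A_i] ≤ 10·p = 10·(1/130) = 1/13.
Numerically: 1/13 ≈ 0.076923.
Is 1/13 < 1? YES.
Since P[∪ A_i] ≤ 1/13 < 1, the complement has P[∩ A_i^c] ≥ 1 − 1/13 = 12/13 > 0, so some outcome avoids every A_i.

10·p = 1/13 ≈ 0.076923; existence CERTIFIED by the union bound.


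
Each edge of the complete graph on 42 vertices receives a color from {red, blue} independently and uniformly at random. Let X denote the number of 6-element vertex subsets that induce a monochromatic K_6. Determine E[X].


Let X = Σ_S X_S over the C(42, 6) = 5245786 subsets S of size 6, where X_S = 1 if the K_6 on S is monochromatic.
For a fixed S, the K_6 on S has C(6, 2) = 15 edges. P[all 15 edges red] = (1/2)^15, and likewise for blue, so P[monochromatic] = 2·(1/2)^15 = 2^{1 − 15} = 1/16384.
By linearity: E[X] = C(42, 6) · 2^{1 − 15} = 5245786 · 1/16384 = 2622893/8192.
Numerically: E[X] ≈ 320.177368.

E[X] = C(42,6)·2^(1−C(6,2)) = 2622893/8192 ≈ 320.177368.


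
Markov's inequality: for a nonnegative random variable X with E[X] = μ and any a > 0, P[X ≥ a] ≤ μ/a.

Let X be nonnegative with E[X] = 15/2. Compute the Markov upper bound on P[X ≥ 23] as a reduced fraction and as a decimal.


μ = E[X] = 15/2, a = 23.
Markov: P[X ≥ 23] ≤ μ/a = (15/2)/23 = 15/46.
Numerically: ≈ 0.32609.
(Since a = 23 > μ = 7.50000, the bound 15/46 is < 1 and informative.)

P[X ≥ 23] ≤ 15/46 ≈ 0.32609.


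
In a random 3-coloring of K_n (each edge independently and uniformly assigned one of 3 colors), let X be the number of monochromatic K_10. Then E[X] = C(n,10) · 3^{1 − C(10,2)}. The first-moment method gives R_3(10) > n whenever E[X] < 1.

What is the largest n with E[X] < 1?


We need C(n, 10) · 3^{1 − 45} < 1, i.e. C(n, 10) < 3^{45 − 1} = 984770902183611232881.
Check values of n near the boundary:
  n = 568: C(568, 10) = 889446337783744949208; 889446337783744949208 < 984770902183611232881? YES
  n = 569: C(569, 10) = 905357721286137524328; 905357721286137524328 < 984770902183611232881? YES
  n = 570: C(570, 10) = 921524823451961408691; 921524823451961408691 < 984770902183611232881? YES
  n = 571: C(571, 10) = 937951290893172842001; 937951290893172842001 < 984770902183611232881? YES
  n = 572: C(572, 10) = 954640815642161682606; 954640815642161682606 < 984770902183611232881? YES
  n = 573: C(573, 10) = 971597135635805762226; 971597135635805762226 < 984770902183611232881? YES
  n = 574: C(574, 10) = 988824035203816502691; 988824035203816502691 < 984770902183611232881? NO
The largest n with C(n, 10) < 984770902183611232881 is n = 573 (where E[X] = 35985079097622435638/36472996377170786403 ≈ 0.98662). Hence R_3(10) > 573, i.e. R_3(10) ≥ 574.

Largest n = 573; hence R_3(10) > 573.


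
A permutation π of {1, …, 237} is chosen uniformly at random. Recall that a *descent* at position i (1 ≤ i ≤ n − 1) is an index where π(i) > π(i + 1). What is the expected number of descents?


Write X = Σ X_I over i = 1, …, 236, with X_I the indicator of one descent.
There are 236 indicators.
For each fixed i, the pair (π(i), π(i+1)) is a uniformly random ordered pair of distinct values from {1, …, 237}; by symmetry P[π(i) > π(i+1)] = 1/2.
By linearity: E[X] = 236 · (1/2) = (237 − 1) · (1/2) = 118 ≈ 118.00000.

E[X] = 118 = 118.00000.


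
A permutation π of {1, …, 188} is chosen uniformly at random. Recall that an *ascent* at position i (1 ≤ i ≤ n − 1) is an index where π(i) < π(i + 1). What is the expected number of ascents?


Write X = Σ X_I over i = 1, …, 187, with X_I the indicator of one ascent.
There are 187 indicators.
For each fixed i, the pair (π(i), π(i+1)) is a uniformly random ordered pair of distinct values from {1, …, 188}; by symmetry P[π(i) < π(i+1)] = 1/2.
By linearity: E[X] = 187 · (1/2) = (188 − 1) · (1/2) = 187/2 ≈ 93.50000.

E[X] = 187/2 = 93.50000.


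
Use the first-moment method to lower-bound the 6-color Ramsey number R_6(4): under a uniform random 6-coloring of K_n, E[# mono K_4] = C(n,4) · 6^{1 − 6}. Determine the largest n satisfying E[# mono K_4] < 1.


We need C(n, 4) · 6^{1 − 6} < 1, i.e. C(n, 4) < 6^{6 − 1} = 7776.
Check values of n near the boundary:
  n = 21: C(21, 4) = 5985; 5985 < 7776? YES
  n = 22: C(22, 4) = 7315; 7315 < 7776? YES
  n = 23: C(23, 4) = 8855; 8855 < 7776? NO
  n = 24: C(24, 4) = 10626; 10626 < 7776? NO
The largest n with C(n, 4) < 7776 is n = 22 (where E[X] = 7315/7776 ≈ 0.94072). Hence R_6(4) > 22, i.e. R_6(4) ≥ 23.

Largest n = 22; hence R_6(4) > 22.


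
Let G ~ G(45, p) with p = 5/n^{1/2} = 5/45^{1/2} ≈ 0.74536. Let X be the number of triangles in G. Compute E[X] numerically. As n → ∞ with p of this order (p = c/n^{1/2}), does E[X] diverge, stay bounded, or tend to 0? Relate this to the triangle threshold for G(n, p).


Number of potential triangles: C(45, 3) = 14190.
Each occurs with probability p³ ≈ (0.74536)³ ≈ 4.1408666e-01.
By linearity: E[X] = C(45, 3)·p³ ≈ 14190 · 4.1408666e-01 ≈ 5875.88974.
Since α = 1/2 < 1, p = c/n^{1/2} ≫ 1/n is above the triangle threshold p ~ 1/n. Asymptotically E[X] ~ (c³/6)·n^{3(1−α)} = (5³/6)·n^{1.5} → ∞; triangles are abundant w.h.p.

E[X] ≈ 5875.88974; in regime p = Θ(1/n^{1/2}) E[X] diverges (above the triangle threshold p ~ 1/n).


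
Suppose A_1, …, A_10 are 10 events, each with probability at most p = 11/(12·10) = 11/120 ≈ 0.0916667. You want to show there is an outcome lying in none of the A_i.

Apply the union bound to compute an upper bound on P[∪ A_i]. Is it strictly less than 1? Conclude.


Union bound: P[∪_{i=1}^{10} A_i] ≤ Σ_i P[A_i] ≤ 10·p = 10·(11/120) = 11/12.
Numerically: 11/12 ≈ 0.9166667.
Is 11/12 < 1? YES.
Since P[∪ A_i] ≤ 11/12 < 1, the complement has P[∩ A_i^c] ≥ 1 − 11/12 = 1/12 > 0, so some outcome avoids every A_i.

10·p = 11/12 ≈ 0.9166667; existence CERTIFIED by the union bound.


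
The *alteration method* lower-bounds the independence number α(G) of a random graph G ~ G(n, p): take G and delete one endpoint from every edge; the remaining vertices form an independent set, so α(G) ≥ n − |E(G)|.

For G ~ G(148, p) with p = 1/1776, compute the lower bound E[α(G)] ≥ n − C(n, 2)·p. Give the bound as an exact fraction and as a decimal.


E[|E(G)|] = C(148, 2)·p = 10878 · (1/1776) = 49/8.
E[α(G)] ≥ n − E[|E(G)|] = 148 − 49/8 = 1135/8.
Numerically: ≈ 141.8750.
(This is only a lower bound; the true E[α(G)] may be larger.)

E[α(G)] ≥ 1135/8 ≈ 141.8750.
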